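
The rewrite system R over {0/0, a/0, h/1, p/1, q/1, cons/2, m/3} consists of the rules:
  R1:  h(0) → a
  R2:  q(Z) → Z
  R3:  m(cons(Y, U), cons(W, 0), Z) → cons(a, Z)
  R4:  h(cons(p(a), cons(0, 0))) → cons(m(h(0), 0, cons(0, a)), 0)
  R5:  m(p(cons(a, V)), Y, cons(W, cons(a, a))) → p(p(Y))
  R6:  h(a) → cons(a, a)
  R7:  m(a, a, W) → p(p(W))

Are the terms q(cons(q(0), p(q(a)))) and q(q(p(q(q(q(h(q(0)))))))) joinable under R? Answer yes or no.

Reduce t₁ = q(cons(q(0), p(q(a)))):
1. q(cons(q(0), p(q(a))))  →  cons(q(0), p(q(a)))   [R2 at ε]
2. cons(q(0), p(q(a)))  →  cons(0, p(q(a)))   [R2 at 1]
3. cons(0, p(q(a)))  →  cons(0, p(a))   [R2 at 2.1]

Reduce t₂ = q(q(p(q(q(q(h(q(0)))))))):
1. q(q(p(q(q(q(h(q(0))))))))  →  q(p(q(q(q(h(q(0)))))))   [R2 at ε]
2. q(p(q(q(q(h(q(0)))))))  →  p(q(q(q(h(q(0))))))   [R2 at ε]
3. p(q(q(q(h(q(0))))))  →  p(q(q(h(q(0)))))   [R2 at 1]
4. p(q(q(h(q(0)))))  →  p(q(h(q(0))))   [R2 at 1]
5. p(q(h(q(0))))  →  p(h(q(0)))   [R2 at 1]
6. p(h(q(0)))  →  p(h(0))   [R2 at 1.1]
7. p(h(0))  →  p(a)   [R1 at 1]

no — NF(t₁) = cons(0, p(a)), NF(t₂) = p(a)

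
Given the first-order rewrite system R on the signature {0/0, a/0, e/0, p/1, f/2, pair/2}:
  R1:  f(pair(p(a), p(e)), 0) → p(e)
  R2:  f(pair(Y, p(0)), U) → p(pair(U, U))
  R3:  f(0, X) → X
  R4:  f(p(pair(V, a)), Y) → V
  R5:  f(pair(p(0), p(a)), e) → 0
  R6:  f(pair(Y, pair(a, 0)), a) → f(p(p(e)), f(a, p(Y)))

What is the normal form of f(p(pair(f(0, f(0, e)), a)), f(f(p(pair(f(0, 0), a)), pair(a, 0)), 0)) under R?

e

1. f(p(pair(f(0, f(0, e)), a)), f(f(p(pair(f(0, 0), a)), pair(a, 0)), 0))  →  f(0, f(0, e))   [R4 at ε]
2. f(0, f(0, e))  →  f(0, e)   [R3 at ε]
3. f(0, e)  →  e   [R3 at ε]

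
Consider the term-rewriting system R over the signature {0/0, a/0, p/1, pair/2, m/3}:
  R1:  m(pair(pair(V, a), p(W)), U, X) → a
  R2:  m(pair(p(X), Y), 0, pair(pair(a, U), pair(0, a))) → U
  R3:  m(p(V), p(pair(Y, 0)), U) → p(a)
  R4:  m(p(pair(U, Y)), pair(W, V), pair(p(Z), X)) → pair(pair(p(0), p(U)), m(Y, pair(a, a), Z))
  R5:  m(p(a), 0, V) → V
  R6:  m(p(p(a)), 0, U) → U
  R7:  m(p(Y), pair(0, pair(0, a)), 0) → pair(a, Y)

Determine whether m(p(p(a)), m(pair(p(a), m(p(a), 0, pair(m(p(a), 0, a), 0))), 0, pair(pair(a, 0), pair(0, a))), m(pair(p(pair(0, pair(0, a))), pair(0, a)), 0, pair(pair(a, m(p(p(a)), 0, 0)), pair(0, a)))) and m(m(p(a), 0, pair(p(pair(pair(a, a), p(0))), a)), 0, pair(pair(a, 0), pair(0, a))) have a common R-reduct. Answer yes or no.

Reduce t₁ = m(p(p(a)), m(pair(p(a), m(p(a), 0, pair(m(p(a), 0, a), 0))), 0, pair(pair(a, 0), pair(0, a))), m(pair(p(pair(0, pair(0, a))), pair(0, a)), 0, pair(pair(a, m(p(p(a)), 0, 0)), pair(0, a)))):
1. m(p(p(a)), m(pair(p(a), m(p(a), 0, pair(m(p(a), 0, a), 0))), 0, pair(pair(a, 0), pair(0, a))), m(pair(p(pair(0, pair(0, a))), pair(0, a)), 0, pair(pair(a, m(p(p(a)), 0, 0)), pair(0, a))))  →  m(p(p(a)), 0, m(pair(p(pair(0, pair(0, a))), pair(0, a)), 0, pair(pair(a, m(p(p(a)), 0, 0)), pair(0, a))))   [R2 at 2]
2. m(p(p(a)), 0, m(pair(p(pair(0, pair(0, a))), pair(0, a)), 0, pair(pair(a, m(p(p(a)), 0, 0)), pair(0, a))))  →  m(pair(p(pair(0, pair(0, a))), pair(0, a)), 0, pair(pair(a, m(p(p(a)), 0, 0)), pair(0, a)))   [R6 at ε]
3. m(pair(p(pair(0, pair(0, a))), pair(0, a)), 0, pair(pair(a, m(p(p(a)), 0, 0)), pair(0, a)))  →  m(p(p(a)), 0, 0)   [R2 at ε]
4. m(p(p(a)), 0, 0)  →  0   [R6 at ε]

Reduce t₂ = m(m(p(a), 0, pair(p(pair(pair(a, a), p(0))), a)), 0, pair(pair(a, 0), pair(0, a))):
1. m(m(p(a), 0, pair(p(pair(pair(a, a), p(0))), a)), 0, pair(pair(a, 0), pair(0, a)))  →  m(pair(p(pair(pair(a, a), p(0))), a), 0, pair(pair(a, 0), pair(0, a)))   [R5 at 1]
2. m(pair(p(pair(pair(a, a), p(0))), a), 0, pair(pair(a, 0), pair(0, a)))  →  0   [R2 at ε]

yes — NF(t₁) = 0, NF(t₂) = 0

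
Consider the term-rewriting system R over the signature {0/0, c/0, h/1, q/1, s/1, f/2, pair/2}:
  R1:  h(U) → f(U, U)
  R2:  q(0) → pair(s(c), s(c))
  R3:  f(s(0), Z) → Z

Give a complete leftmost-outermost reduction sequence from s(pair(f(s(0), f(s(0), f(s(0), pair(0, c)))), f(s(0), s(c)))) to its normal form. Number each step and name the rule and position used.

s(pair(pair(0, c), s(c)))

1. s(pair(f(s(0), f(s(0), f(s(0), pair(0, c)))), f(s(0), s(c))))  →  s(pair(f(s(0), f(s(0), pair(0, c))), f(s(0), s(c))))   [R3 at 1.1]
2. s(pair(f(s(0), f(s(0), pair(0, c))), f(s(0), s(c))))  →  s(pair(f(s(0), pair(0, c)), f(s(0), s(c))))   [R3 at 1.1]
3. s(pair(f(s(0), pair(0, c)), f(s(0), s(c))))  →  s(pair(pair(0, c), f(s(0), s(c))))   [R3 at 1.1]
4. s(pair(pair(0, c), f(s(0), s(c))))  →  s(pair(pair(0, c), s(c)))   [R3 at 1.2]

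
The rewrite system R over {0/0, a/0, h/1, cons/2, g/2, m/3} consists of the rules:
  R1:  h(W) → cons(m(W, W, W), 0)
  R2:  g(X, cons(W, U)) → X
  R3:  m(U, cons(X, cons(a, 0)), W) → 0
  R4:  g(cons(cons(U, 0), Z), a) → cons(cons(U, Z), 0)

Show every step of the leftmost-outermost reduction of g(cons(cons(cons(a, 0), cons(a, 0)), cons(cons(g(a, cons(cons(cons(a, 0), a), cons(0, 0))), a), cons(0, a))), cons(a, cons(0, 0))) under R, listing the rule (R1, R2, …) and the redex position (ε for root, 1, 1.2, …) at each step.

1. g(cons(cons(cons(a, 0), cons(a, 0)), cons(cons(g(a, cons(cons(cons(a, 0), a), cons(0, 0))), a), cons(0, a))), cons(a, cons(0, 0)))  →  cons(cons(cons(a, 0), cons(a, 0)), cons(cons(g(a, cons(cons(cons(a, 0), a), cons(0, 0))), a), cons(0, a)))   [R2 at ε]
2. cons(cons(cons(a, 0), cons(a, 0)), cons(cons(g(a, cons(cons(cons(a, 0), a), cons(0, 0))), a), cons(0, a)))  →  cons(cons(cons(a, 0), cons(a, 0)), cons(cons(a, a), cons(0, a)))   [R2 at 2.1.1]

cons(cons(cons(a, 0), cons(a, 0)), cons(cons(a, a), cons(0, a)))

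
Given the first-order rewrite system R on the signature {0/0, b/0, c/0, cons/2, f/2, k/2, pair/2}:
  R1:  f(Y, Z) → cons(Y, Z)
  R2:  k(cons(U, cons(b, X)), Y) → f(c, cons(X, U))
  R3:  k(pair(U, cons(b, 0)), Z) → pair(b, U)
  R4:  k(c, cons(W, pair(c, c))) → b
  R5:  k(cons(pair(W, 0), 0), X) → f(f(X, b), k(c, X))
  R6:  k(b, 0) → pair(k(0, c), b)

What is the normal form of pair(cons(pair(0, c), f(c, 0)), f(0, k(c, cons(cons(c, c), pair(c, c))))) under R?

1. pair(cons(pair(0, c), f(c, 0)), f(0, k(c, cons(cons(c, c), pair(c, c)))))  →  pair(cons(pair(0, c), cons(c, 0)), f(0, k(c, cons(cons(c, c), pair(c, c)))))   [R1 at 1.2]
2. pair(cons(pair(0, c), cons(c, 0)), f(0, k(c, cons(cons(c, c), pair(c, c)))))  →  pair(cons(pair(0, c), cons(c, 0)), cons(0, k(c, cons(cons(c, c), pair(c, c)))))   [R1 at 2]
3. pair(cons(pair(0, c), cons(c, 0)), cons(0, k(c, cons(cons(c, c), pair(c, c)))))  →  pair(cons(pair(0, c), cons(c, 0)), cons(0, b))   [R4 at 2.2]

pair(cons(pair(0, c), cons(c, 0)), cons(0, b))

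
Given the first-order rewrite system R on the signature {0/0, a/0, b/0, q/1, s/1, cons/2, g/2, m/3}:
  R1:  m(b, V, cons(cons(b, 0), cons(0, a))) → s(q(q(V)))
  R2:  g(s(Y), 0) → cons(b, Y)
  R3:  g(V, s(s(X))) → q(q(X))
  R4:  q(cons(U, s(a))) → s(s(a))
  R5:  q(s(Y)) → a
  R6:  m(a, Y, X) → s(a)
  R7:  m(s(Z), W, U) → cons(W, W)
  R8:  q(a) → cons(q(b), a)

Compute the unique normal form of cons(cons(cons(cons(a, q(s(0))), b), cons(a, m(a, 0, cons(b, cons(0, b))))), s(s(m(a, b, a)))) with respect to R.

1. cons(cons(cons(cons(a, q(s(0))), b), cons(a, m(a, 0, cons(b, cons(0, b))))), s(s(m(a, b, a))))  →  cons(cons(cons(cons(a, a), b), cons(a, m(a, 0, cons(b, cons(0, b))))), s(s(m(a, b, a))))   [R5 at 1.1.1.2]
2. cons(cons(cons(cons(a, a), b), cons(a, m(a, 0, cons(b, cons(0, b))))), s(s(m(a, b, a))))  →  cons(cons(cons(cons(a, a), b), cons(a, s(a))), s(s(m(a, b, a))))   [R6 at 1.2.2]
3. cons(cons(cons(cons(a, a), b), cons(a, s(a))), s(s(m(a, b, a))))  →  cons(cons(cons(cons(a, a), b), cons(a, s(a))), s(s(s(a))))   [R6 at 2.1.1]

cons(cons(cons(cons(a, a), b), cons(a, s(a))), s(s(s(a))))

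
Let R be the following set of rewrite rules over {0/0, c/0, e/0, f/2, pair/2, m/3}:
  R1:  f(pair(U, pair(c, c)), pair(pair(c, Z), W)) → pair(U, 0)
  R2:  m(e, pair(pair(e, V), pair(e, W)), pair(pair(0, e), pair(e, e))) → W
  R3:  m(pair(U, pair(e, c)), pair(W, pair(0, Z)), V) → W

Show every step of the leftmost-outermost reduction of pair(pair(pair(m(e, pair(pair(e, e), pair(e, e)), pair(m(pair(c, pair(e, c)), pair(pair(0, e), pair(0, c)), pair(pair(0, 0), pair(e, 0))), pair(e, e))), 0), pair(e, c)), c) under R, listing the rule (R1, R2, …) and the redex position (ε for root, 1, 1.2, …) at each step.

1. pair(pair(pair(m(e, pair(pair(e, e), pair(e, e)), pair(m(pair(c, pair(e, c)), pair(pair(0, e), pair(0, c)), pair(pair(0, 0), pair(e, 0))), pair(e, e))), 0), pair(e, c)), c)  →  pair(pair(pair(m(e, pair(pair(e, e), pair(e, e)), pair(pair(0, e), pair(e, e))), 0), pair(e, c)), c)   [R3 at 1.1.1.3.1]
2. pair(pair(pair(m(e, pair(pair(e, e), pair(e, e)), pair(pair(0, e), pair(e, e))), 0), pair(e, c)), c)  →  pair(pair(pair(e, 0), pair(e, c)), c)   [R2 at 1.1.1]

pair(pair(pair(e, 0), pair(e, c)), c)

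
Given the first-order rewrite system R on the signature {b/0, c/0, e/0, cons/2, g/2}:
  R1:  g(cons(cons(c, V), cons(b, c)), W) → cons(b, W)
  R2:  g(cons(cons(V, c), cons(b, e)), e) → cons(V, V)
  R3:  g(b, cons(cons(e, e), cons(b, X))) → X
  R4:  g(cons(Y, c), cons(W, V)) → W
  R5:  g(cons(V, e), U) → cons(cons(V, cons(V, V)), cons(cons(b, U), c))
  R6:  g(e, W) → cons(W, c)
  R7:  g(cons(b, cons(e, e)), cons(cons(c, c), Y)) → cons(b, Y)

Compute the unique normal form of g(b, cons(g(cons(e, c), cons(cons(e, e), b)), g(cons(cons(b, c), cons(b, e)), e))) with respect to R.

1. g(b, cons(g(cons(e, c), cons(cons(e, e), b)), g(cons(cons(b, c), cons(b, e)), e)))  →  g(b, cons(cons(e, e), g(cons(cons(b, c), cons(b, e)), e)))   [R4 at 2.1]
2. g(b, cons(cons(e, e), g(cons(cons(b, c), cons(b, e)), e)))  →  g(b, cons(cons(e, e), cons(b, b)))   [R2 at 2.2]
3. g(b, cons(cons(e, e), cons(b, b)))  →  b   [R3 at ε]

b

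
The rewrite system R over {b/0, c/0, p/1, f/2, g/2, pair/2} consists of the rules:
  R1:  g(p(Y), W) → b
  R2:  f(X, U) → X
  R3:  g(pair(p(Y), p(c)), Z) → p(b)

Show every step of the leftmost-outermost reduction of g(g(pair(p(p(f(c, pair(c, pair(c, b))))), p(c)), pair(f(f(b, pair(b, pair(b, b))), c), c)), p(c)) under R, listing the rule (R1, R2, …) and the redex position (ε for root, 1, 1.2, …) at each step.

b

1. g(g(pair(p(p(f(c, pair(c, pair(c, b))))), p(c)), pair(f(f(b, pair(b, pair(b, b))), c), c)), p(c))  →  g(p(b), p(c))   [R3 at 1]
2. g(p(b), p(c))  →  b   [R1 at ε]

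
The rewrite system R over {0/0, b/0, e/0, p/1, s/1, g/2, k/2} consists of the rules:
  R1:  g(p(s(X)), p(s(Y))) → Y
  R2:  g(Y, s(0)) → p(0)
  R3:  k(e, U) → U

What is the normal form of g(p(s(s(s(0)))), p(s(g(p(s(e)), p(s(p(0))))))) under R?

1. g(p(s(s(s(0)))), p(s(g(p(s(e)), p(s(p(0)))))))  →  g(p(s(e)), p(s(p(0))))   [R1 at ε]
2. g(p(s(e)), p(s(p(0))))  →  p(0)   [R1 at ε]

p(0)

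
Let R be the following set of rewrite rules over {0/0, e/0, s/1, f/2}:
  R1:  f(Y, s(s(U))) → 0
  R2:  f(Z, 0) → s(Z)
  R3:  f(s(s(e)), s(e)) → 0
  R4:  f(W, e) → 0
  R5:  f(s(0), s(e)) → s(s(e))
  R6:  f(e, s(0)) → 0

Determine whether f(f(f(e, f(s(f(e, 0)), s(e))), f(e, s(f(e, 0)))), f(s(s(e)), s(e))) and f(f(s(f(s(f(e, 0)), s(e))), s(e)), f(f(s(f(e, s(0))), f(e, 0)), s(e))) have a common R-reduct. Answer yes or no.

Reduce t₁ = f(f(f(e, f(s(f(e, 0)), s(e))), f(e, s(f(e, 0)))), f(s(s(e)), s(e))):
1. f(f(f(e, f(s(f(e, 0)), s(e))), f(e, s(f(e, 0)))), f(s(s(e)), s(e)))  →  f(f(f(e, f(s(s(e)), s(e))), f(e, s(f(e, 0)))), f(s(s(e)), s(e)))   [R2 at 1.1.2.1.1]
2. f(f(f(e, f(s(s(e)), s(e))), f(e, s(f(e, 0)))), f(s(s(e)), s(e)))  →  f(f(f(e, 0), f(e, s(f(e, 0)))), f(s(s(e)), s(e)))   [R3 at 1.1.2]
3. f(f(f(e, 0), f(e, s(f(e, 0)))), f(s(s(e)), s(e)))  →  f(f(s(e), f(e, s(f(e, 0)))), f(s(s(e)), s(e)))   [R2 at 1.1]
4. f(f(s(e), f(e, s(f(e, 0)))), f(s(s(e)), s(e)))  →  f(f(s(e), f(e, s(s(e)))), f(s(s(e)), s(e)))   [R2 at 1.2.2.1]
5. f(f(s(e), f(e, s(s(e)))), f(s(s(e)), s(e)))  →  f(f(s(e), 0), f(s(s(e)), s(e)))   [R1 at 1.2]
6. f(f(s(e), 0), f(s(s(e)), s(e)))  →  f(s(s(e)), f(s(s(e)), s(e)))   [R2 at 1]
7. f(s(s(e)), f(s(s(e)), s(e)))  →  f(s(s(e)), 0)   [R3 at 2]
8. f(s(s(e)), 0)  →  s(s(s(e)))   [R2 at ε]

Reduce t₂ = f(f(s(f(s(f(e, 0)), s(e))), s(e)), f(f(s(f(e, s(0))), f(e, 0)), s(e))):
1. f(f(s(f(s(f(e, 0)), s(e))), s(e)), f(f(s(f(e, s(0))), f(e, 0)), s(e)))  →  f(f(s(f(s(s(e)), s(e))), s(e)), f(f(s(f(e, s(0))), f(e, 0)), s(e)))   [R2 at 1.1.1.1.1]
2. f(f(s(f(s(s(e)), s(e))), s(e)), f(f(s(f(e, s(0))), f(e, 0)), s(e)))  →  f(f(s(0), s(e)), f(f(s(f(e, s(0))), f(e, 0)), s(e)))   [R3 at 1.1.1]
3. f(f(s(0), s(e)), f(f(s(f(e, s(0))), f(e, 0)), s(e)))  →  f(s(s(e)), f(f(s(f(e, s(0))), f(e, 0)), s(e)))   [R5 at 1]
4. f(s(s(e)), f(f(s(f(e, s(0))), f(e, 0)), s(e)))  →  f(s(s(e)), f(f(s(0), f(e, 0)), s(e)))   [R6 at 2.1.1.1]
5. f(s(s(e)), f(f(s(0), f(e, 0)), s(e)))  →  f(s(s(e)), f(f(s(0), s(e)), s(e)))   [R2 at 2.1.2]
6. f(s(s(e)), f(f(s(0), s(e)), s(e)))  →  f(s(s(e)), f(s(s(e)), s(e)))   [R5 at 2.1]
7. f(s(s(e)), f(s(s(e)), s(e)))  →  f(s(s(e)), 0)   [R3 at 2]
8. f(s(s(e)), 0)  →  s(s(s(e)))   [R2 at ε]

yes — NF(t₁) = s(s(s(e))), NF(t₂) = s(s(s(e)))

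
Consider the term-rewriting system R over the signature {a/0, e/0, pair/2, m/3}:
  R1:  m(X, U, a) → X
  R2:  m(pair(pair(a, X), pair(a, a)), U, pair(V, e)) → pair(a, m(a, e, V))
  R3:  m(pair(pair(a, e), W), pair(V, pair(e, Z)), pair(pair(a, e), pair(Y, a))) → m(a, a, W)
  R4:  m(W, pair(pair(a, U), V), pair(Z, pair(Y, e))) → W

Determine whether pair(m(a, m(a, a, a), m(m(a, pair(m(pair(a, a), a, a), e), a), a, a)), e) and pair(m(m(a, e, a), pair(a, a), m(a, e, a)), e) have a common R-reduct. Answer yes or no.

Reduce t₁ = pair(m(a, m(a, a, a), m(m(a, pair(m(pair(a, a), a, a), e), a), a, a)), e):
1. pair(m(a, m(a, a, a), m(m(a, pair(m(pair(a, a), a, a), e), a), a, a)), e)  →  pair(m(a, a, m(m(a, pair(m(pair(a, a), a, a), e), a), a, a)), e)   [R1 at 1.2]
2. pair(m(a, a, m(m(a, pair(m(pair(a, a), a, a), e), a), a, a)), e)  →  pair(m(a, a, m(a, pair(m(pair(a, a), a, a), e), a)), e)   [R1 at 1.3]
3. pair(m(a, a, m(a, pair(m(pair(a, a), a, a), e), a)), e)  →  pair(m(a, a, a), e)   [R1 at 1.3]
4. pair(m(a, a, a), e)  →  pair(a, e)   [R1 at 1]

Reduce t₂ = pair(m(m(a, e, a), pair(a, a), m(a, e, a)), e):
1. pair(m(m(a, e, a), pair(a, a), m(a, e, a)), e)  →  pair(m(a, pair(a, a), m(a, e, a)), e)   [R1 at 1.1]
2. pair(m(a, pair(a, a), m(a, e, a)), e)  →  pair(m(a, pair(a, a), a), e)   [R1 at 1.3]
3. pair(m(a, pair(a, a), a), e)  →  pair(a, e)   [R1 at 1]

yes — NF(t₁) = pair(a, e), NF(t₂) = pair(a, e)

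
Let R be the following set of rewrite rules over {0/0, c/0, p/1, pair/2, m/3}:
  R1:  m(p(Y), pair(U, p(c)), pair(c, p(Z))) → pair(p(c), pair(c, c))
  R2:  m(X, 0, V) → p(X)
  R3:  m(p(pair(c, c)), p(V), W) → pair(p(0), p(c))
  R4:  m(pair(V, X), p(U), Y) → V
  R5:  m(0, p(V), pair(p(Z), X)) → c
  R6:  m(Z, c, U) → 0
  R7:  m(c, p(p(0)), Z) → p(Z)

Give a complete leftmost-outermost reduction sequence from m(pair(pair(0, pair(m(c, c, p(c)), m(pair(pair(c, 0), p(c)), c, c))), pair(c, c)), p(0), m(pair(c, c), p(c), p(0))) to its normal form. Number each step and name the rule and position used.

pair(0, pair(0, 0))

1. m(pair(pair(0, pair(m(c, c, p(c)), m(pair(pair(c, 0), p(c)), c, c))), pair(c, c)), p(0), m(pair(c, c), p(c), p(0)))  →  pair(0, pair(m(c, c, p(c)), m(pair(pair(c, 0), p(c)), c, c)))   [R4 at ε]
2. pair(0, pair(m(c, c, p(c)), m(pair(pair(c, 0), p(c)), c, c)))  →  pair(0, pair(0, m(pair(pair(c, 0), p(c)), c, c)))   [R6 at 2.1]
3. pair(0, pair(0, m(pair(pair(c, 0), p(c)), c, c)))  →  pair(0, pair(0, 0))   [R6 at 2.2]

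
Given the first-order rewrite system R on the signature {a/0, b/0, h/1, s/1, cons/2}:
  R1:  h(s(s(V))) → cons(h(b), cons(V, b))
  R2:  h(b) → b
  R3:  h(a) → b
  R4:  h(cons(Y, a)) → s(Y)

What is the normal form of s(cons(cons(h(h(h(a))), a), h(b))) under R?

1. s(cons(cons(h(h(h(a))), a), h(b)))  →  s(cons(cons(h(h(b)), a), h(b)))   [R3 at 1.1.1.1.1]
2. s(cons(cons(h(h(b)), a), h(b)))  →  s(cons(cons(h(b), a), h(b)))   [R2 at 1.1.1.1]
3. s(cons(cons(h(b), a), h(b)))  →  s(cons(cons(b, a), h(b)))   [R2 at 1.1.1]
4. s(cons(cons(b, a), h(b)))  →  s(cons(cons(b, a), b))   [R2 at 1.2]

s(cons(cons(b, a), b))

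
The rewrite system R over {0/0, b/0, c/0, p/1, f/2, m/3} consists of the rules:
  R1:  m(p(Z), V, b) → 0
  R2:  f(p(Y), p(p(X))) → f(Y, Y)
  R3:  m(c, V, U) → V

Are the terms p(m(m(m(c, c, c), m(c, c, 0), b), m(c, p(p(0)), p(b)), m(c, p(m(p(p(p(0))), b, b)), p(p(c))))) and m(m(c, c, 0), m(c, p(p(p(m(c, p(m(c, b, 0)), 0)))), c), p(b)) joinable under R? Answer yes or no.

no — NF(t₁) = p(p(p(0))), NF(t₂) = p(p(p(p(b))))

Reduce t₁ = p(m(m(m(c, c, c), m(c, c, 0), b), m(c, p(p(0)), p(b)), m(c, p(m(p(p(p(0))), b, b)), p(p(c))))):
1. p(m(m(m(c, c, c), m(c, c, 0), b), m(c, p(p(0)), p(b)), m(c, p(m(p(p(p(0))), b, b)), p(p(c)))))  →  p(m(m(c, m(c, c, 0), b), m(c, p(p(0)), p(b)), m(c, p(m(p(p(p(0))), b, b)), p(p(c)))))   [R3 at 1.1.1]
2. p(m(m(c, m(c, c, 0), b), m(c, p(p(0)), p(b)), m(c, p(m(p(p(p(0))), b, b)), p(p(c)))))  →  p(m(m(c, c, 0), m(c, p(p(0)), p(b)), m(c, p(m(p(p(p(0))), b, b)), p(p(c)))))   [R3 at 1.1]
3. p(m(m(c, c, 0), m(c, p(p(0)), p(b)), m(c, p(m(p(p(p(0))), b, b)), p(p(c)))))  →  p(m(c, m(c, p(p(0)), p(b)), m(c, p(m(p(p(p(0))), b, b)), p(p(c)))))   [R3 at 1.1]
4. p(m(c, m(c, p(p(0)), p(b)), m(c, p(m(p(p(p(0))), b, b)), p(p(c)))))  →  p(m(c, p(p(0)), p(b)))   [R3 at 1]
5. p(m(c, p(p(0)), p(b)))  →  p(p(p(0)))   [R3 at 1]

Reduce t₂ = m(m(c, c, 0), m(c, p(p(p(m(c, p(m(c, b, 0)), 0)))), c), p(b)):
1. m(m(c, c, 0), m(c, p(p(p(m(c, p(m(c, b, 0)), 0)))), c), p(b))  →  m(c, m(c, p(p(p(m(c, p(m(c, b, 0)), 0)))), c), p(b))   [R3 at 1]
2. m(c, m(c, p(p(p(m(c, p(m(c, b, 0)), 0)))), c), p(b))  →  m(c, p(p(p(m(c, p(m(c, b, 0)), 0)))), c)   [R3 at ε]
3. m(c, p(p(p(m(c, p(m(c, b, 0)), 0)))), c)  →  p(p(p(m(c, p(m(c, b, 0)), 0))))   [R3 at ε]
4. p(p(p(m(c, p(m(c, b, 0)), 0))))  →  p(p(p(p(m(c, b, 0)))))   [R3 at 1.1.1]
5. p(p(p(p(m(c, b, 0)))))  →  p(p(p(p(b))))   [R3 at 1.1.1.1]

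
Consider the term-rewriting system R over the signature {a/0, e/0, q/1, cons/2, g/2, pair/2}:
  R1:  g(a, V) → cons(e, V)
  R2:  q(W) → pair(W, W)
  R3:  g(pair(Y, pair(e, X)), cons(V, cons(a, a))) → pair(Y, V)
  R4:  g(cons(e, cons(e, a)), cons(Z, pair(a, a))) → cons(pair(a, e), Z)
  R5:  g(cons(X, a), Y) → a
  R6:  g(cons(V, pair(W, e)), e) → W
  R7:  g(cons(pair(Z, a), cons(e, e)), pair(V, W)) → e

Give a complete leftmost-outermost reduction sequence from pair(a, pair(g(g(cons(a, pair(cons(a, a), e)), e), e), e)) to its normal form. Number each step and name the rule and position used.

pair(a, pair(a, e))

1. pair(a, pair(g(g(cons(a, pair(cons(a, a), e)), e), e), e))  →  pair(a, pair(g(cons(a, a), e), e))   [R6 at 2.1.1]
2. pair(a, pair(g(cons(a, a), e), e))  →  pair(a, pair(a, e))   [R5 at 2.1]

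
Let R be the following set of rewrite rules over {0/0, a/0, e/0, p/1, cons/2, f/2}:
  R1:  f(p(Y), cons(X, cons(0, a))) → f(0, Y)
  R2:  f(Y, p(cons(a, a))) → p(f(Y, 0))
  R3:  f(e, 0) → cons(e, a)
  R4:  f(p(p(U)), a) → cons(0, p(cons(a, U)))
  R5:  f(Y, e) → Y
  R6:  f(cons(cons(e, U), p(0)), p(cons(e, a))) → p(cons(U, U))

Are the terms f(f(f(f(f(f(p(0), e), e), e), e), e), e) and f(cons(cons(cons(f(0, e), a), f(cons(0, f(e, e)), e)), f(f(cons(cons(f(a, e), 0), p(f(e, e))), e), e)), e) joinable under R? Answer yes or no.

no — NF(t₁) = p(0), NF(t₂) = cons(cons(cons(0, a), cons(0, e)), cons(cons(a, 0), p(e)))

Reduce t₁ = f(f(f(f(f(f(p(0), e), e), e), e), e), e):
1. f(f(f(f(f(f(p(0), e), e), e), e), e), e)  →  f(f(f(f(f(p(0), e), e), e), e), e)   [R5 at ε]
2. f(f(f(f(f(p(0), e), e), e), e), e)  →  f(f(f(f(p(0), e), e), e), e)   [R5 at ε]
3. f(f(f(f(p(0), e), e), e), e)  →  f(f(f(p(0), e), e), e)   [R5 at ε]
4. f(f(f(p(0), e), e), e)  →  f(f(p(0), e), e)   [R5 at ε]
5. f(f(p(0), e), e)  →  f(p(0), e)   [R5 at ε]
6. f(p(0), e)  →  p(0)   [R5 at ε]

Reduce t₂ = f(cons(cons(cons(f(0, e), a), f(cons(0, f(e, e)), e)), f(f(cons(cons(f(a, e), 0), p(f(e, e))), e), e)), e):
1. f(cons(cons(cons(f(0, e), a), f(cons(0, f(e, e)), e)), f(f(cons(cons(f(a, e), 0), p(f(e, e))), e), e)), e)  →  cons(cons(cons(f(0, e), a), f(cons(0, f(e, e)), e)), f(f(cons(cons(f(a, e), 0), p(f(e, e))), e), e))   [R5 at ε]
2. cons(cons(cons(f(0, e), a), f(cons(0, f(e, e)), e)), f(f(cons(cons(f(a, e), 0), p(f(e, e))), e), e))  →  cons(cons(cons(0, a), f(cons(0, f(e, e)), e)), f(f(cons(cons(f(a, e), 0), p(f(e, e))), e), e))   [R5 at 1.1.1]
3. cons(cons(cons(0, a), f(cons(0, f(e, e)), e)), f(f(cons(cons(f(a, e), 0), p(f(e, e))), e), e))  →  cons(cons(cons(0, a), cons(0, f(e, e))), f(f(cons(cons(f(a, e), 0), p(f(e, e))), e), e))   [R5 at 1.2]
4. cons(cons(cons(0, a), cons(0, f(e, e))), f(f(cons(cons(f(a, e), 0), p(f(e, e))), e), e))  →  cons(cons(cons(0, a), cons(0, e)), f(f(cons(cons(f(a, e), 0), p(f(e, e))), e), e))   [R5 at 1.2.2]
5. cons(cons(cons(0, a), cons(0, e)), f(f(cons(cons(f(a, e), 0), p(f(e, e))), e), e))  →  cons(cons(cons(0, a), cons(0, e)), f(cons(cons(f(a, e), 0), p(f(e, e))), e))   [R5 at 2]
6. cons(cons(cons(0, a), cons(0, e)), f(cons(cons(f(a, e), 0), p(f(e, e))), e))  →  cons(cons(cons(0, a), cons(0, e)), cons(cons(f(a, e), 0), p(f(e, e))))   [R5 at 2]
7. cons(cons(cons(0, a), cons(0, e)), cons(cons(f(a, e), 0), p(f(e, e))))  →  cons(cons(cons(0, a), cons(0, e)), cons(cons(a, 0), p(f(e, e))))   [R5 at 2.1.1]
8. cons(cons(cons(0, a), cons(0, e)), cons(cons(a, 0), p(f(e, e))))  →  cons(cons(cons(0, a), cons(0, e)), cons(cons(a, 0), p(e)))   [R5 at 2.2.1]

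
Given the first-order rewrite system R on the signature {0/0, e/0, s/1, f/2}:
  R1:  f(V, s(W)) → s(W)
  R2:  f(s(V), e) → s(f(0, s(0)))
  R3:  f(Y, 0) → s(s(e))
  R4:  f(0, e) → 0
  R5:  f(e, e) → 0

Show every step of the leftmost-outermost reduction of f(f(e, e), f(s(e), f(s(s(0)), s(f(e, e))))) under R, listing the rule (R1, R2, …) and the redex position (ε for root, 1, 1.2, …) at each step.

1. f(f(e, e), f(s(e), f(s(s(0)), s(f(e, e)))))  →  f(0, f(s(e), f(s(s(0)), s(f(e, e)))))   [R5 at 1]
2. f(0, f(s(e), f(s(s(0)), s(f(e, e)))))  →  f(0, f(s(e), s(f(e, e))))   [R1 at 2.2]
3. f(0, f(s(e), s(f(e, e))))  →  f(0, s(f(e, e)))   [R1 at 2]
4. f(0, s(f(e, e)))  →  s(f(e, e))   [R1 at ε]
5. s(f(e, e))  →  s(0)   [R5 at 1]

s(0)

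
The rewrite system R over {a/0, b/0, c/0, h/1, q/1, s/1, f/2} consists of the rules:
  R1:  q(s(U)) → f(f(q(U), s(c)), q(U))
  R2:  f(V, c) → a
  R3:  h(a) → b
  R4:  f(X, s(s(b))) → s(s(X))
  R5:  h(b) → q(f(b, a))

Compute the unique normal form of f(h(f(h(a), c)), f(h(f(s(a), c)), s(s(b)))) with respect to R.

s(s(b))

1. f(h(f(h(a), c)), f(h(f(s(a), c)), s(s(b))))  →  f(h(a), f(h(f(s(a), c)), s(s(b))))   [R2 at 1.1]
2. f(h(a), f(h(f(s(a), c)), s(s(b))))  →  f(b, f(h(f(s(a), c)), s(s(b))))   [R3 at 1]
3. f(b, f(h(f(s(a), c)), s(s(b))))  →  f(b, s(s(h(f(s(a), c)))))   [R4 at 2]
4. f(b, s(s(h(f(s(a), c)))))  →  f(b, s(s(h(a))))   [R2 at 2.1.1.1]
5. f(b, s(s(h(a))))  →  f(b, s(s(b)))   [R3 at 2.1.1]
6. f(b, s(s(b)))  →  s(s(b))   [R4 at ε]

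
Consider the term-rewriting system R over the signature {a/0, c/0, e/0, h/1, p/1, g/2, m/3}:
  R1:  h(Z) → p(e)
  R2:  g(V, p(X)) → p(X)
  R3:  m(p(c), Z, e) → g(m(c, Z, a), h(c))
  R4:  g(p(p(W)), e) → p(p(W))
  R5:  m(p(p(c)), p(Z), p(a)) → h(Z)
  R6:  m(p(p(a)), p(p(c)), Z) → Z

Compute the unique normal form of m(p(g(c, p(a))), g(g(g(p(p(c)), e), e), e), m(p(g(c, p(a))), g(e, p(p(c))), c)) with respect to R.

c

1. m(p(g(c, p(a))), g(g(g(p(p(c)), e), e), e), m(p(g(c, p(a))), g(e, p(p(c))), c))  →  m(p(p(a)), g(g(g(p(p(c)), e), e), e), m(p(g(c, p(a))), g(e, p(p(c))), c))   [R2 at 1.1]
2. m(p(p(a)), g(g(g(p(p(c)), e), e), e), m(p(g(c, p(a))), g(e, p(p(c))), c))  →  m(p(p(a)), g(g(p(p(c)), e), e), m(p(g(c, p(a))), g(e, p(p(c))), c))   [R4 at 2.1.1]
3. m(p(p(a)), g(g(p(p(c)), e), e), m(p(g(c, p(a))), g(e, p(p(c))), c))  →  m(p(p(a)), g(p(p(c)), e), m(p(g(c, p(a))), g(e, p(p(c))), c))   [R4 at 2.1]
4. m(p(p(a)), g(p(p(c)), e), m(p(g(c, p(a))), g(e, p(p(c))), c))  →  m(p(p(a)), p(p(c)), m(p(g(c, p(a))), g(e, p(p(c))), c))   [R4 at 2]
5. m(p(p(a)), p(p(c)), m(p(g(c, p(a))), g(e, p(p(c))), c))  →  m(p(g(c, p(a))), g(e, p(p(c))), c)   [R6 at ε]
6. m(p(g(c, p(a))), g(e, p(p(c))), c)  →  m(p(p(a)), g(e, p(p(c))), c)   [R2 at 1.1]
7. m(p(p(a)), g(e, p(p(c))), c)  →  m(p(p(a)), p(p(c)), c)   [R2 at 2]
8. m(p(p(a)), p(p(c)), c)  →  c   [R6 at ε]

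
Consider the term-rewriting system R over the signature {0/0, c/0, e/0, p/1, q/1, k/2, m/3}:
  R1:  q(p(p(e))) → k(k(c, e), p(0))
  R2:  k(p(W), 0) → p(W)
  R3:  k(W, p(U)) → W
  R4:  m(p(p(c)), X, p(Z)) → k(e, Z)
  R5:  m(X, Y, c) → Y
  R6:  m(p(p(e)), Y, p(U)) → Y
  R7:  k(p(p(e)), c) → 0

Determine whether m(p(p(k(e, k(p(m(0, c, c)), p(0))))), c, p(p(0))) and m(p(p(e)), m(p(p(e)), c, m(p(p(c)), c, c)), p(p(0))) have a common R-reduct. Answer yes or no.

yes — NF(t₁) = c, NF(t₂) = c

Reduce t₁ = m(p(p(k(e, k(p(m(0, c, c)), p(0))))), c, p(p(0))):
1. m(p(p(k(e, k(p(m(0, c, c)), p(0))))), c, p(p(0)))  →  m(p(p(k(e, p(m(0, c, c))))), c, p(p(0)))   [R3 at 1.1.1.2]
2. m(p(p(k(e, p(m(0, c, c))))), c, p(p(0)))  →  m(p(p(e)), c, p(p(0)))   [R3 at 1.1.1]
3. m(p(p(e)), c, p(p(0)))  →  c   [R6 at ε]

Reduce t₂ = m(p(p(e)), m(p(p(e)), c, m(p(p(c)), c, c)), p(p(0))):
1. m(p(p(e)), m(p(p(e)), c, m(p(p(c)), c, c)), p(p(0)))  →  m(p(p(e)), c, m(p(p(c)), c, c))   [R6 at ε]
2. m(p(p(e)), c, m(p(p(c)), c, c))  →  m(p(p(e)), c, c)   [R5 at 3]
3. m(p(p(e)), c, c)  →  c   [R5 at ε]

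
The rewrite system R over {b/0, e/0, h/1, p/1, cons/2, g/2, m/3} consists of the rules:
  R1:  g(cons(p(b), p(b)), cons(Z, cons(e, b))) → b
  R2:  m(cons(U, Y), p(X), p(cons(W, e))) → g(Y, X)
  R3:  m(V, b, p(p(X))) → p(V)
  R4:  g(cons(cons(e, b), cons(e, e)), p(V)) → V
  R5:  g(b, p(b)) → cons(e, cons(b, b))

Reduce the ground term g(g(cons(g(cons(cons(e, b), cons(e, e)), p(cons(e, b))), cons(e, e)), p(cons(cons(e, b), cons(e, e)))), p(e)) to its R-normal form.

e

1. g(g(cons(g(cons(cons(e, b), cons(e, e)), p(cons(e, b))), cons(e, e)), p(cons(cons(e, b), cons(e, e)))), p(e))  →  g(g(cons(cons(e, b), cons(e, e)), p(cons(cons(e, b), cons(e, e)))), p(e))   [R4 at 1.1.1]
2. g(g(cons(cons(e, b), cons(e, e)), p(cons(cons(e, b), cons(e, e)))), p(e))  →  g(cons(cons(e, b), cons(e, e)), p(e))   [R4 at 1]
3. g(cons(cons(e, b), cons(e, e)), p(e))  →  e   [R4 at ε]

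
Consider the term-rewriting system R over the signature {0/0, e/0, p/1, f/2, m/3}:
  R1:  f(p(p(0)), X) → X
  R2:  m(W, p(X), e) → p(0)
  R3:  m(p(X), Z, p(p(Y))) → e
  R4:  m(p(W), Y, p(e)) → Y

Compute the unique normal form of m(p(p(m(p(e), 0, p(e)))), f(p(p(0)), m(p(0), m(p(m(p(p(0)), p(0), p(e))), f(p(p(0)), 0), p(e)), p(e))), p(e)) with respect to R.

1. m(p(p(m(p(e), 0, p(e)))), f(p(p(0)), m(p(0), m(p(m(p(p(0)), p(0), p(e))), f(p(p(0)), 0), p(e)), p(e))), p(e))  →  f(p(p(0)), m(p(0), m(p(m(p(p(0)), p(0), p(e))), f(p(p(0)), 0), p(e)), p(e)))   [R4 at ε]
2. f(p(p(0)), m(p(0), m(p(m(p(p(0)), p(0), p(e))), f(p(p(0)), 0), p(e)), p(e)))  →  m(p(0), m(p(m(p(p(0)), p(0), p(e))), f(p(p(0)), 0), p(e)), p(e))   [R1 at ε]
3. m(p(0), m(p(m(p(p(0)), p(0), p(e))), f(p(p(0)), 0), p(e)), p(e))  →  m(p(m(p(p(0)), p(0), p(e))), f(p(p(0)), 0), p(e))   [R4 at ε]
4. m(p(m(p(p(0)), p(0), p(e))), f(p(p(0)), 0), p(e))  →  f(p(p(0)), 0)   [R4 at ε]
5. f(p(p(0)), 0)  →  0   [R1 at ε]

0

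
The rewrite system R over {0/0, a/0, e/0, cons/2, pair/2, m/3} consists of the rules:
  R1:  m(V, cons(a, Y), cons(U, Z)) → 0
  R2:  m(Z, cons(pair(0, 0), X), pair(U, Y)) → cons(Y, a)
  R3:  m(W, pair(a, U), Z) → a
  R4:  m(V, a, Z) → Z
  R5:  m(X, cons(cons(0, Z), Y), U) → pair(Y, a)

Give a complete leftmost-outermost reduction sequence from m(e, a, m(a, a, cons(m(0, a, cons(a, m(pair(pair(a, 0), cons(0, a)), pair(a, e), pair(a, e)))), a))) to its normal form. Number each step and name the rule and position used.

1. m(e, a, m(a, a, cons(m(0, a, cons(a, m(pair(pair(a, 0), cons(0, a)), pair(a, e), pair(a, e)))), a)))  →  m(a, a, cons(m(0, a, cons(a, m(pair(pair(a, 0), cons(0, a)), pair(a, e), pair(a, e)))), a))   [R4 at ε]
2. m(a, a, cons(m(0, a, cons(a, m(pair(pair(a, 0), cons(0, a)), pair(a, e), pair(a, e)))), a))  →  cons(m(0, a, cons(a, m(pair(pair(a, 0), cons(0, a)), pair(a, e), pair(a, e)))), a)   [R4 at ε]
3. cons(m(0, a, cons(a, m(pair(pair(a, 0), cons(0, a)), pair(a, e), pair(a, e)))), a)  →  cons(cons(a, m(pair(pair(a, 0), cons(0, a)), pair(a, e), pair(a, e))), a)   [R4 at 1]
4. cons(cons(a, m(pair(pair(a, 0), cons(0, a)), pair(a, e), pair(a, e))), a)  →  cons(cons(a, a), a)   [R3 at 1.2]

cons(cons(a, a), a)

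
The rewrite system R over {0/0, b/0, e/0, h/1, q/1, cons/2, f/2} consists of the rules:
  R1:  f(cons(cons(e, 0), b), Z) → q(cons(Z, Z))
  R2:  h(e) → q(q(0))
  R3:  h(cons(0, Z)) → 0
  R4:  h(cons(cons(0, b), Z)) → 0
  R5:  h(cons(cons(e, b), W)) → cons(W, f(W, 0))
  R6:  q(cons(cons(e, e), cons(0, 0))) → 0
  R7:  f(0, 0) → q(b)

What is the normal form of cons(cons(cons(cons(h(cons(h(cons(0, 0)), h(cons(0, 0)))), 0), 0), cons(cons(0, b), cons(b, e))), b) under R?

1. cons(cons(cons(cons(h(cons(h(cons(0, 0)), h(cons(0, 0)))), 0), 0), cons(cons(0, b), cons(b, e))), b)  →  cons(cons(cons(cons(h(cons(0, h(cons(0, 0)))), 0), 0), cons(cons(0, b), cons(b, e))), b)   [R3 at 1.1.1.1.1.1]
2. cons(cons(cons(cons(h(cons(0, h(cons(0, 0)))), 0), 0), cons(cons(0, b), cons(b, e))), b)  →  cons(cons(cons(cons(0, 0), 0), cons(cons(0, b), cons(b, e))), b)   [R3 at 1.1.1.1]

cons(cons(cons(cons(0, 0), 0), cons(cons(0, b), cons(b, e))), b)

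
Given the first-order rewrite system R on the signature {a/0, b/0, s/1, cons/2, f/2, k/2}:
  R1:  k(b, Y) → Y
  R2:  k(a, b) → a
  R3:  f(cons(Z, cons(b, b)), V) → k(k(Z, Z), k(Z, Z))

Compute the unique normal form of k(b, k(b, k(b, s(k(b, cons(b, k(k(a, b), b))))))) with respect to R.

s(cons(b, a))

1. k(b, k(b, k(b, s(k(b, cons(b, k(k(a, b), b)))))))  →  k(b, k(b, s(k(b, cons(b, k(k(a, b), b))))))   [R1 at ε]
2. k(b, k(b, s(k(b, cons(b, k(k(a, b), b))))))  →  k(b, s(k(b, cons(b, k(k(a, b), b)))))   [R1 at ε]
3. k(b, s(k(b, cons(b, k(k(a, b), b)))))  →  s(k(b, cons(b, k(k(a, b), b))))   [R1 at ε]
4. s(k(b, cons(b, k(k(a, b), b))))  →  s(cons(b, k(k(a, b), b)))   [R1 at 1]
5. s(cons(b, k(k(a, b), b)))  →  s(cons(b, k(a, b)))   [R2 at 1.2.1]
6. s(cons(b, k(a, b)))  →  s(cons(b, a))   [R2 at 1.2]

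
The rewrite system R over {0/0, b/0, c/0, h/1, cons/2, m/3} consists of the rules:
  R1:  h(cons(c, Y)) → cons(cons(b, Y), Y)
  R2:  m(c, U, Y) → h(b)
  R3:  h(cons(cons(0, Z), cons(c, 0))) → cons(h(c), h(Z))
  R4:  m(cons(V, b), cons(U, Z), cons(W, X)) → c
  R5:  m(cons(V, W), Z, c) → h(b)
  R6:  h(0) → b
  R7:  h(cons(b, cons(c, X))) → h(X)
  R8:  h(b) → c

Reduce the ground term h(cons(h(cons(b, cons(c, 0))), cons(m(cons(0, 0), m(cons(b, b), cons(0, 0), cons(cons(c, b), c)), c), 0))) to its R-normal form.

b

1. h(cons(h(cons(b, cons(c, 0))), cons(m(cons(0, 0), m(cons(b, b), cons(0, 0), cons(cons(c, b), c)), c), 0)))  →  h(cons(h(0), cons(m(cons(0, 0), m(cons(b, b), cons(0, 0), cons(cons(c, b), c)), c), 0)))   [R7 at 1.1]
2. h(cons(h(0), cons(m(cons(0, 0), m(cons(b, b), cons(0, 0), cons(cons(c, b), c)), c), 0)))  →  h(cons(b, cons(m(cons(0, 0), m(cons(b, b), cons(0, 0), cons(cons(c, b), c)), c), 0)))   [R6 at 1.1]
3. h(cons(b, cons(m(cons(0, 0), m(cons(b, b), cons(0, 0), cons(cons(c, b), c)), c), 0)))  →  h(cons(b, cons(h(b), 0)))   [R5 at 1.2.1]
4. h(cons(b, cons(h(b), 0)))  →  h(cons(b, cons(c, 0)))   [R8 at 1.2.1]
5. h(cons(b, cons(c, 0)))  →  h(0)   [R7 at ε]
6. h(0)  →  b   [R6 at ε]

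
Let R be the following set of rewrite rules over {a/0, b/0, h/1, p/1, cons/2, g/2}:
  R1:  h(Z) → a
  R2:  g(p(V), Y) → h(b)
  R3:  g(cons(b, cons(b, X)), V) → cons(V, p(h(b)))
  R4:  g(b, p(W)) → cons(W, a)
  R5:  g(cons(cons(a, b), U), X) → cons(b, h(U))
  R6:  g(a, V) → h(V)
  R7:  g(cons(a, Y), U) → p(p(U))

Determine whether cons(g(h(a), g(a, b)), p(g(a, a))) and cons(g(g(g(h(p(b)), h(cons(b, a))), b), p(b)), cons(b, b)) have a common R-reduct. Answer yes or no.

no — NF(t₁) = cons(a, p(a)), NF(t₂) = cons(a, cons(b, b))

Reduce t₁ = cons(g(h(a), g(a, b)), p(g(a, a))):
1. cons(g(h(a), g(a, b)), p(g(a, a)))  →  cons(g(a, g(a, b)), p(g(a, a)))   [R1 at 1.1]
2. cons(g(a, g(a, b)), p(g(a, a)))  →  cons(h(g(a, b)), p(g(a, a)))   [R6 at 1]
3. cons(h(g(a, b)), p(g(a, a)))  →  cons(a, p(g(a, a)))   [R1 at 1]
4. cons(a, p(g(a, a)))  →  cons(a, p(h(a)))   [R6 at 2.1]
5. cons(a, p(h(a)))  →  cons(a, p(a))   [R1 at 2.1]

Reduce t₂ = cons(g(g(g(h(p(b)), h(cons(b, a))), b), p(b)), cons(b, b)):
1. cons(g(g(g(h(p(b)), h(cons(b, a))), b), p(b)), cons(b, b))  →  cons(g(g(g(a, h(cons(b, a))), b), p(b)), cons(b, b))   [R1 at 1.1.1.1]
2. cons(g(g(g(a, h(cons(b, a))), b), p(b)), cons(b, b))  →  cons(g(g(h(h(cons(b, a))), b), p(b)), cons(b, b))   [R6 at 1.1.1]
3. cons(g(g(h(h(cons(b, a))), b), p(b)), cons(b, b))  →  cons(g(g(a, b), p(b)), cons(b, b))   [R1 at 1.1.1]
4. cons(g(g(a, b), p(b)), cons(b, b))  →  cons(g(h(b), p(b)), cons(b, b))   [R6 at 1.1]
5. cons(g(h(b), p(b)), cons(b, b))  →  cons(g(a, p(b)), cons(b, b))   [R1 at 1.1]
6. cons(g(a, p(b)), cons(b, b))  →  cons(h(p(b)), cons(b, b))   [R6 at 1]
7. cons(h(p(b)), cons(b, b))  →  cons(a, cons(b, b))   [R1 at 1]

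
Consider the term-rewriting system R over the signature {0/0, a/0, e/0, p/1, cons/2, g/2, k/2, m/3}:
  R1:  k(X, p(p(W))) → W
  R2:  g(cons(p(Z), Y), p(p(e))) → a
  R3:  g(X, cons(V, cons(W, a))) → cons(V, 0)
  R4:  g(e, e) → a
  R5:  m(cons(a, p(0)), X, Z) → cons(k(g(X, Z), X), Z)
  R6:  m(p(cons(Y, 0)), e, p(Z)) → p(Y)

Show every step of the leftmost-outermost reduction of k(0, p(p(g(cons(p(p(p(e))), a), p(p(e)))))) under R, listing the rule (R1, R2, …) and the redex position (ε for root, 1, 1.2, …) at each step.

1. k(0, p(p(g(cons(p(p(p(e))), a), p(p(e))))))  →  g(cons(p(p(p(e))), a), p(p(e)))   [R1 at ε]
2. g(cons(p(p(p(e))), a), p(p(e)))  →  a   [R2 at ε]

a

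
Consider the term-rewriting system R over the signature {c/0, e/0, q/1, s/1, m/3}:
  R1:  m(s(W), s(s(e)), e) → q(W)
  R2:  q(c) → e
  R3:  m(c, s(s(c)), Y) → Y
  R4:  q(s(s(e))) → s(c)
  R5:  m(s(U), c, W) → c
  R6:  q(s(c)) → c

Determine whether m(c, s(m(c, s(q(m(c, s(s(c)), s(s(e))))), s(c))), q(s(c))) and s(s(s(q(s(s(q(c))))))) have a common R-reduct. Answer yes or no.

Reduce t₁ = m(c, s(m(c, s(q(m(c, s(s(c)), s(s(e))))), s(c))), q(s(c))):
1. m(c, s(m(c, s(q(m(c, s(s(c)), s(s(e))))), s(c))), q(s(c)))  →  m(c, s(m(c, s(q(s(s(e)))), s(c))), q(s(c)))   [R3 at 2.1.2.1.1]
2. m(c, s(m(c, s(q(s(s(e)))), s(c))), q(s(c)))  →  m(c, s(m(c, s(s(c)), s(c))), q(s(c)))   [R4 at 2.1.2.1]
3. m(c, s(m(c, s(s(c)), s(c))), q(s(c)))  →  m(c, s(s(c)), q(s(c)))   [R3 at 2.1]
4. m(c, s(s(c)), q(s(c)))  →  q(s(c))   [R3 at ε]
5. q(s(c))  →  c   [R6 at ε]

Reduce t₂ = s(s(s(q(s(s(q(c))))))):
1. s(s(s(q(s(s(q(c)))))))  →  s(s(s(q(s(s(e))))))   [R2 at 1.1.1.1.1.1]
2. s(s(s(q(s(s(e))))))  →  s(s(s(s(c))))   [R4 at 1.1.1]

no — NF(t₁) = c, NF(t₂) = s(s(s(s(c))))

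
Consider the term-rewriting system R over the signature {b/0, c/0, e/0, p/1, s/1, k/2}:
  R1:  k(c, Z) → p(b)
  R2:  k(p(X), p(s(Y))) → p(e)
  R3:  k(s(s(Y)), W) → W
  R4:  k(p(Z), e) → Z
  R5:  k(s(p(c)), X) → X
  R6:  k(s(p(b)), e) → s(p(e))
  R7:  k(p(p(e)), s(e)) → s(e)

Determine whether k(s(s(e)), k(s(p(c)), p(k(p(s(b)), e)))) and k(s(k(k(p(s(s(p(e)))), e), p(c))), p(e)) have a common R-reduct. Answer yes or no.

Reduce t₁ = k(s(s(e)), k(s(p(c)), p(k(p(s(b)), e)))):
1. k(s(s(e)), k(s(p(c)), p(k(p(s(b)), e))))  →  k(s(p(c)), p(k(p(s(b)), e)))   [R3 at ε]
2. k(s(p(c)), p(k(p(s(b)), e)))  →  p(k(p(s(b)), e))   [R5 at ε]
3. p(k(p(s(b)), e))  →  p(s(b))   [R4 at 1]

Reduce t₂ = k(s(k(k(p(s(s(p(e)))), e), p(c))), p(e)):
1. k(s(k(k(p(s(s(p(e)))), e), p(c))), p(e))  →  k(s(k(s(s(p(e))), p(c))), p(e))   [R4 at 1.1.1]
2. k(s(k(s(s(p(e))), p(c))), p(e))  →  k(s(p(c)), p(e))   [R3 at 1.1]
3. k(s(p(c)), p(e))  →  p(e)   [R5 at ε]

no — NF(t₁) = p(s(b)), NF(t₂) = p(e)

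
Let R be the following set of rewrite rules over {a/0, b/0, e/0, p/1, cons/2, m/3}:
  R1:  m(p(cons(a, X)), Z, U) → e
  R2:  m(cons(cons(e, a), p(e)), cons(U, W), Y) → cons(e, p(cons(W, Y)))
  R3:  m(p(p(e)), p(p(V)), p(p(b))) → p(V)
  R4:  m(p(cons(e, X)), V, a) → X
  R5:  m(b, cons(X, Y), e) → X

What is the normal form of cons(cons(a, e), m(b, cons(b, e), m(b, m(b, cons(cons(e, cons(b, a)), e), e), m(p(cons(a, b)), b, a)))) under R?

cons(cons(a, e), b)

1. cons(cons(a, e), m(b, cons(b, e), m(b, m(b, cons(cons(e, cons(b, a)), e), e), m(p(cons(a, b)), b, a))))  →  cons(cons(a, e), m(b, cons(b, e), m(b, cons(e, cons(b, a)), m(p(cons(a, b)), b, a))))   [R5 at 2.3.2]
2. cons(cons(a, e), m(b, cons(b, e), m(b, cons(e, cons(b, a)), m(p(cons(a, b)), b, a))))  →  cons(cons(a, e), m(b, cons(b, e), m(b, cons(e, cons(b, a)), e)))   [R1 at 2.3.3]
3. cons(cons(a, e), m(b, cons(b, e), m(b, cons(e, cons(b, a)), e)))  →  cons(cons(a, e), m(b, cons(b, e), e))   [R5 at 2.3]
4. cons(cons(a, e), m(b, cons(b, e), e))  →  cons(cons(a, e), b)   [R5 at 2]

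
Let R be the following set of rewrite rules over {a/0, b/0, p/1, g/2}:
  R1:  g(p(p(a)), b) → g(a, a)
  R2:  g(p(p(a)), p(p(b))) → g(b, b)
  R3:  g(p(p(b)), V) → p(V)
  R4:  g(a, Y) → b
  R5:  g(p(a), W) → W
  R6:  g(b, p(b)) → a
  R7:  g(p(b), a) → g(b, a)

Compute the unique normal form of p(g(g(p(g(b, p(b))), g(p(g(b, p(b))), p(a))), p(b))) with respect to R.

p(p(b))

1. p(g(g(p(g(b, p(b))), g(p(g(b, p(b))), p(a))), p(b)))  →  p(g(g(p(a), g(p(g(b, p(b))), p(a))), p(b)))   [R6 at 1.1.1.1]
2. p(g(g(p(a), g(p(g(b, p(b))), p(a))), p(b)))  →  p(g(g(p(g(b, p(b))), p(a)), p(b)))   [R5 at 1.1]
3. p(g(g(p(g(b, p(b))), p(a)), p(b)))  →  p(g(g(p(a), p(a)), p(b)))   [R6 at 1.1.1.1]
4. p(g(g(p(a), p(a)), p(b)))  →  p(g(p(a), p(b)))   [R5 at 1.1]
5. p(g(p(a), p(b)))  →  p(p(b))   [R5 at 1]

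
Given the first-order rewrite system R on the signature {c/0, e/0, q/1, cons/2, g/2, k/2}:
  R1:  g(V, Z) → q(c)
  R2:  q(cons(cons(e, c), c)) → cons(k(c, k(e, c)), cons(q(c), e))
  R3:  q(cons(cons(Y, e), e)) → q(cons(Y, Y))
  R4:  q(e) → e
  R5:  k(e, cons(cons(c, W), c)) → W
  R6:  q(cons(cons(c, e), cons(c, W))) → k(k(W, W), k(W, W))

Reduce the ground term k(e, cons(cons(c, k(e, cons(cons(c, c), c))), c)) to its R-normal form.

c

1. k(e, cons(cons(c, k(e, cons(cons(c, c), c))), c))  →  k(e, cons(cons(c, c), c))   [R5 at ε]
2. k(e, cons(cons(c, c), c))  →  c   [R5 at ε]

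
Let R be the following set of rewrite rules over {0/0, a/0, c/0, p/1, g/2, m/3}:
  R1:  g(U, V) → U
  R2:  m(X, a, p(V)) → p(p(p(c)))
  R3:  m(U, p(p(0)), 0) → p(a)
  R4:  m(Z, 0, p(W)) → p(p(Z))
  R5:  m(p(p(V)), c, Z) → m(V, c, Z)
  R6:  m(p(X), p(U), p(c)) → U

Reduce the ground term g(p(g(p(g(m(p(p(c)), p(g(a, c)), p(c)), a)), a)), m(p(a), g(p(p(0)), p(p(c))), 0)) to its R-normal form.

1. g(p(g(p(g(m(p(p(c)), p(g(a, c)), p(c)), a)), a)), m(p(a), g(p(p(0)), p(p(c))), 0))  →  p(g(p(g(m(p(p(c)), p(g(a, c)), p(c)), a)), a))   [R1 at ε]
2. p(g(p(g(m(p(p(c)), p(g(a, c)), p(c)), a)), a))  →  p(p(g(m(p(p(c)), p(g(a, c)), p(c)), a)))   [R1 at 1]
3. p(p(g(m(p(p(c)), p(g(a, c)), p(c)), a)))  →  p(p(m(p(p(c)), p(g(a, c)), p(c))))   [R1 at 1.1]
4. p(p(m(p(p(c)), p(g(a, c)), p(c))))  →  p(p(g(a, c)))   [R6 at 1.1]
5. p(p(g(a, c)))  →  p(p(a))   [R1 at 1.1]

p(p(a))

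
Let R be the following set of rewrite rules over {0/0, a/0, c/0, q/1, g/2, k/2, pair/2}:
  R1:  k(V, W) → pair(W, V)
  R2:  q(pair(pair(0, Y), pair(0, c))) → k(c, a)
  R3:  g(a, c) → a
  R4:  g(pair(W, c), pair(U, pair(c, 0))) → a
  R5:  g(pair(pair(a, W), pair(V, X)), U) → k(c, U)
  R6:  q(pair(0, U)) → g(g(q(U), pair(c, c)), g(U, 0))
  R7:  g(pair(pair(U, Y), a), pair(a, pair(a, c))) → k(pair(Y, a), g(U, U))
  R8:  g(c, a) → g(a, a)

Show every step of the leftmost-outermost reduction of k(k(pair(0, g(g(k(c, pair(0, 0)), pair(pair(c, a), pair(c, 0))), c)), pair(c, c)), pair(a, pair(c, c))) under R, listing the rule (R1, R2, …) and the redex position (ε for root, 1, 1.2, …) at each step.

1. k(k(pair(0, g(g(k(c, pair(0, 0)), pair(pair(c, a), pair(c, 0))), c)), pair(c, c)), pair(a, pair(c, c)))  →  pair(pair(a, pair(c, c)), k(pair(0, g(g(k(c, pair(0, 0)), pair(pair(c, a), pair(c, 0))), c)), pair(c, c)))   [R1 at ε]
2. pair(pair(a, pair(c, c)), k(pair(0, g(g(k(c, pair(0, 0)), pair(pair(c, a), pair(c, 0))), c)), pair(c, c)))  →  pair(pair(a, pair(c, c)), pair(pair(c, c), pair(0, g(g(k(c, pair(0, 0)), pair(pair(c, a), pair(c, 0))), c))))   [R1 at 2]
3. pair(pair(a, pair(c, c)), pair(pair(c, c), pair(0, g(g(k(c, pair(0, 0)), pair(pair(c, a), pair(c, 0))), c))))  →  pair(pair(a, pair(c, c)), pair(pair(c, c), pair(0, g(g(pair(pair(0, 0), c), pair(pair(c, a), pair(c, 0))), c))))   [R1 at 2.2.2.1.1]
4. pair(pair(a, pair(c, c)), pair(pair(c, c), pair(0, g(g(pair(pair(0, 0), c), pair(pair(c, a), pair(c, 0))), c))))  →  pair(pair(a, pair(c, c)), pair(pair(c, c), pair(0, g(a, c))))   [R4 at 2.2.2.1]
5. pair(pair(a, pair(c, c)), pair(pair(c, c), pair(0, g(a, c))))  →  pair(pair(a, pair(c, c)), pair(pair(c, c), pair(0, a)))   [R3 at 2.2.2]

pair(pair(a, pair(c, c)), pair(pair(c, c), pair(0, a)))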